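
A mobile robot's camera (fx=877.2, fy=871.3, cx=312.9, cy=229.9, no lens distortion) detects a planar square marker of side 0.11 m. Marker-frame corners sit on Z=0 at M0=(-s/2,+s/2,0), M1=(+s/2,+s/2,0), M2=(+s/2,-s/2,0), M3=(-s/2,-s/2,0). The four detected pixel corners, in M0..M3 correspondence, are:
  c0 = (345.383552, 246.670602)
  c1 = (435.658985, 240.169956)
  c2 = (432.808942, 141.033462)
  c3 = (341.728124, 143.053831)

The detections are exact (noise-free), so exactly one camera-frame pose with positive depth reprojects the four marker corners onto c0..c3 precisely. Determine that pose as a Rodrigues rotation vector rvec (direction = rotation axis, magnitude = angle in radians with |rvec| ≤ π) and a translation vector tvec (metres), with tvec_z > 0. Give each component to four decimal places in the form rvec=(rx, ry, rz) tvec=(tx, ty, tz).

rvec=(0.0545, -0.3945, -0.0491) tvec=(0.0830, -0.0402, 0.9459)

Intrinsics K: fx=877.2, fy=871.3, cx=312.9, cy=229.9
Marker side s = 0.11 m; corners in marker frame (Z=0):
  M0 = (-0.0550, +0.0550, 0)
  M1 = (+0.0550, +0.0550, 0)
  M2 = (+0.0550, -0.0550, 0)
  M3 = (-0.0550, -0.0550, 0)
Detected image corners:
  c0 = (345.383552, 246.670602) px
  c1 = (435.658985, 240.169956) px
  c2 = (432.808942, 141.033462) px
  c3 = (341.728124, 143.053831) px
Planar DLT: solve 8×8 A·h = b for H (H[2,2]=1):
  H  [+981.66091 +55.24612 +389.90963]
  H  [+39.16375 +933.91763 +192.86921]
  H  [+0.40455 +0.06623 +1.00000]
B = K⁻¹H; ‖b₁‖=1.057202, ‖b₂‖=1.057202; λ = 2/(‖b₁‖+‖b₂‖) = 0.945893, sign → tz>0 ⇒ λ=+0.945893
r₁ = λ·B[:,0] = (+0.92204,-0.05845,+0.38266); r₂ = λ·B[:,1] = (+0.03723,+0.99734,+0.06265)
r₃ = r₁×r₂ = (-0.38531,-0.04352,+0.92176); SVD([r₁ r₂ r₃]) → R = UVᵀ:
  R  [+0.92204 +0.03723 -0.38531]
  R  [-0.05845 +0.99734 -0.04352]
  R  [+0.38266 +0.06265 +0.92176]
t = (+0.08304, -0.04020, +0.94589) m
tr R = 2.841141; θ = arccos((tr R − 1)/2) = 0.401258 rad = 22.990°
axis k = ((R−Rᵀ)₃₂, (R−Rᵀ)₁₃, (R−Rᵀ)₂₁) / (2 sinθ) = (+0.135911, -0.983121, -0.122482)
rvec = θ·k = (+0.054536, -0.394485, -0.049147)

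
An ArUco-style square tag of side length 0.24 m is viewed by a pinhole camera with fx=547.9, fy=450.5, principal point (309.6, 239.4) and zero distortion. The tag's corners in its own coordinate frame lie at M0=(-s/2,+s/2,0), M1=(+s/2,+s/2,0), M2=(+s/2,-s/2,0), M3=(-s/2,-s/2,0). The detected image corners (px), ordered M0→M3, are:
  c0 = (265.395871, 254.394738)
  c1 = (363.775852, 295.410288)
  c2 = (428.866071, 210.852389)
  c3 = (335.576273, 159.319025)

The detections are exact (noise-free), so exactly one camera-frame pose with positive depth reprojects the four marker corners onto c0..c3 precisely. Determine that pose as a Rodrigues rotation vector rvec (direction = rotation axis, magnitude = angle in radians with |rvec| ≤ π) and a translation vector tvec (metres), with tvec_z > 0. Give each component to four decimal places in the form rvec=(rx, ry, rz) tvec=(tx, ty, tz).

rvec=(0.2185, -0.4349, 0.5176) tvec=(0.0768, -0.0175, 1.0272)

Intrinsics K: fx=547.9, fy=450.5, cx=309.6, cy=239.4
Marker side s = 0.24 m; corners in marker frame (Z=0):
  M0 = (-0.1200, +0.1200, 0)
  M1 = (+0.1200, +0.1200, 0)
  M2 = (+0.1200, -0.1200, 0)
  M3 = (-0.1200, -0.1200, 0)
Detected image corners:
  c0 = (265.395871, 254.394738) px
  c1 = (363.775852, 295.410288) px
  c2 = (428.866071, 210.852389) px
  c3 = (335.576273, 159.319025) px
Planar DLT: solve 8×8 A·h = b for H (H[2,2]=1):
  H  [+553.22565 -249.81355 +350.57564]
  H  [+294.10126 +393.82967 +231.70603]
  H  [+0.44144 +0.09024 +1.00000]
B = K⁻¹H; ‖b₁‖=0.973562, ‖b₂‖=0.973562; λ = 2/(‖b₁‖+‖b₂‖) = 1.027156, sign → tz>0 ⇒ λ=+1.027156
r₁ = λ·B[:,0] = (+0.78092,+0.42961,+0.45343); r₂ = λ·B[:,1] = (-0.52070,+0.84869,+0.09269)
r₃ = r₁×r₂ = (-0.34500,-0.30848,+0.88646); SVD([r₁ r₂ r₃]) → R = UVᵀ:
  R  [+0.78092 -0.52070 -0.34500]
  R  [+0.42961 +0.84869 -0.30848]
  R  [+0.45343 +0.09269 +0.88646]
t = (+0.07682, -0.01754, +1.02716) m
tr R = 2.516077; θ = arccos((tr R − 1)/2) = 0.710496 rad = 40.708°
axis k = ((R−Rᵀ)₃₂, (R−Rᵀ)₁₃, (R−Rᵀ)₂₁) / (2 sinθ) = (+0.307545, -0.612094, +0.728531)
rvec = θ·k = (+0.218510, -0.434890, +0.517618)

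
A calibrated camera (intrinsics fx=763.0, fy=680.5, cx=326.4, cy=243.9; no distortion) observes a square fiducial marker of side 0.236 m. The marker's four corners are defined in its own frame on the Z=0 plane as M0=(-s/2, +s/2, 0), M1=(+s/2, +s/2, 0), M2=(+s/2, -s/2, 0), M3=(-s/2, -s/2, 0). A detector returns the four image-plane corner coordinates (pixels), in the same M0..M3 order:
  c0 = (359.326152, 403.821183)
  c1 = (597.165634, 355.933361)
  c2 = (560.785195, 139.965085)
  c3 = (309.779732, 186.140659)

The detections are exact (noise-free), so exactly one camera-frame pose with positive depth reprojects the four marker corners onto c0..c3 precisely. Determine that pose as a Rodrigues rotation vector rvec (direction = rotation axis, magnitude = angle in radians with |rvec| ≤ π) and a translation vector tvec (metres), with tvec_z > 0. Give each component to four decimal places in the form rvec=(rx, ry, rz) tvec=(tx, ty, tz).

rvec=(0.1470, -0.0727, -0.2036) tvec=(0.1234, 0.0315, 0.7129)

Intrinsics K: fx=763.0, fy=680.5, cx=326.4, cy=243.9
Marker side s = 0.236 m; corners in marker frame (Z=0):
  M0 = (-0.1180, +0.1180, 0)
  M1 = (+0.1180, +0.1180, 0)
  M2 = (+0.1180, -0.1180, 0)
  M3 = (-0.1180, -0.1180, 0)
Detected image corners:
  c0 = (359.326152, 403.821183) px
  c1 = (597.165634, 355.933361) px
  c2 = (560.785195, 139.965085) px
  c3 = (309.779732, 186.140659) px
Planar DLT: solve 8×8 A·h = b for H (H[2,2]=1):
  H  [+1071.48944 +279.62236 +458.45970]
  H  [-177.68221 +976.85994 +273.98343]
  H  [+0.07992 +0.21420 +1.00000]
B = K⁻¹H; ‖b₁‖=1.402703, ‖b₂‖=1.402703; λ = 2/(‖b₁‖+‖b₂‖) = 0.712909, sign → tz>0 ⇒ λ=+0.712909
r₁ = λ·B[:,0] = (+0.97677,-0.20657,+0.05698); r₂ = λ·B[:,1] = (+0.19594,+0.96865,+0.15270)
r₃ = r₁×r₂ = (-0.08673,-0.13799,+0.98663); SVD([r₁ r₂ r₃]) → R = UVᵀ:
  R  [+0.97677 +0.19594 -0.08673]
  R  [-0.20657 +0.96865 -0.13799]
  R  [+0.05698 +0.15270 +0.98663]
t = (+0.12339, +0.03152, +0.71291) m
tr R = 2.932054; θ = arccos((tr R − 1)/2) = 0.261409 rad = 14.978°
axis k = ((R−Rᵀ)₃₂, (R−Rᵀ)₁₃, (R−Rᵀ)₂₁) / (2 sinθ) = (+0.562396, -0.278037, -0.778721)
rvec = θ·k = (+0.147015, -0.072681, -0.203564)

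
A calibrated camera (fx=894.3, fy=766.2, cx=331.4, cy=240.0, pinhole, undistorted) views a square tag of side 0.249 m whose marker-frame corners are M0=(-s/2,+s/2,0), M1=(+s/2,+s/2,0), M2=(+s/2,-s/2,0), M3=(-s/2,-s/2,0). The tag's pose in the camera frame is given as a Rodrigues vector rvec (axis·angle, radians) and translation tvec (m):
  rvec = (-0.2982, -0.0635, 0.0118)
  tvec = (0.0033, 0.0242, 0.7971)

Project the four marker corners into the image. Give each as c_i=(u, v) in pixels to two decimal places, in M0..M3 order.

Intrinsics K: fx=894.3, fy=766.2, cx=331.4, cy=240.0
Marker side s = 0.249 m; corners in marker frame (Z=0):
  M0 = (-0.1245, +0.1245, 0)
  M1 = (+0.1245, +0.1245, 0)
  M2 = (+0.1245, -0.1245, 0)
  M3 = (-0.1245, -0.1245, 0)
rvec = (-0.2982, -0.0635, 0.0118), |rvec| = θ = 0.30511 rad = 17.482°
Rodrigues: sinθ=0.30040, 1−cosθ=0.04619; R = I + sinθ·[k]× + (1−cosθ)·[k]×²:
    [+0.99793 -0.00222 -0.06427]
    [+0.02101 +0.95581 +0.29322]
    [+0.06077 -0.29397 +0.95388]
t = (0.0033, 0.0242, 0.7971) m
M0: Pc = R·M0+t = (-0.12122, +0.14058, +0.75293); u = 894.3·(-0.12122)/0.75293 + 331.4 = 187.4217, v = 766.2·(+0.14058)/0.75293 + 240.0 = 383.0595
M1: Pc = R·M1+t = (+0.12727, +0.14581, +0.76807); u = 894.3·(+0.12727)/0.76807 + 331.4 = 479.5817, v = 766.2·(+0.14581)/0.76807 + 240.0 = 385.4602
M2: Pc = R·M2+t = (+0.12782, -0.09218, +0.84127); u = 894.3·(+0.12782)/0.84127 + 331.4 = 467.2771, v = 766.2·(-0.09218)/0.84127 + 240.0 = 156.0427
M3: Pc = R·M3+t = (-0.12067, -0.09741, +0.82613); u = 894.3·(-0.12067)/0.82613 + 331.4 = 200.7779, v = 766.2·(-0.09741)/0.82613 + 240.0 = 149.6523

c0=(187.42, 383.06) c1=(479.58, 385.46) c2=(467.28, 156.04) c3=(200.78, 149.65)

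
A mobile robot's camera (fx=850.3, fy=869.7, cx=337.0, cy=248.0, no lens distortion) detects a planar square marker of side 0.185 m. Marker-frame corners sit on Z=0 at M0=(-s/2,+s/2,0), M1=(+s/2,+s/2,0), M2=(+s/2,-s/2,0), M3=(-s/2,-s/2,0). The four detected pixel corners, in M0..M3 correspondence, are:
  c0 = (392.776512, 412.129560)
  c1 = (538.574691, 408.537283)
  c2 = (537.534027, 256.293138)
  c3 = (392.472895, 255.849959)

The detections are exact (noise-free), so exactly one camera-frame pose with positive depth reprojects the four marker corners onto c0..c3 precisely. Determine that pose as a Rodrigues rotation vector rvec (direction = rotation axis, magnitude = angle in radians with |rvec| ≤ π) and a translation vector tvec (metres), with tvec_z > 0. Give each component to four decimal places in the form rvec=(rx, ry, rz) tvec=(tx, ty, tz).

Intrinsics K: fx=850.3, fy=869.7, cx=337.0, cy=248.0
Marker side s = 0.185 m; corners in marker frame (Z=0):
  M0 = (-0.0925, +0.0925, 0)
  M1 = (+0.0925, +0.0925, 0)
  M2 = (+0.0925, -0.0925, 0)
  M3 = (-0.0925, -0.0925, 0)
Detected image corners:
  c0 = (392.776512, 412.129560) px
  c1 = (538.574691, 408.537283) px
  c2 = (537.534027, 256.293138) px
  c3 = (392.472895, 255.849959) px
Planar DLT: solve 8×8 A·h = b for H (H[2,2]=1):
  H  [+851.76882 -9.39226 +466.28784]
  H  [+38.53806 +824.36021 +332.99210]
  H  [+0.14112 -0.02805 +1.00000]
B = K⁻¹H; ‖b₁‖=0.956277, ‖b₂‖=0.956277; λ = 2/(‖b₁‖+‖b₂‖) = 1.045723, sign → tz>0 ⇒ λ=+1.045723
r₁ = λ·B[:,0] = (+0.98904,+0.00426,+0.14757); r₂ = λ·B[:,1] = (+0.00007,+0.99957,-0.02933)
r₃ = r₁×r₂ = (-0.14763,+0.02902,+0.98862); SVD([r₁ r₂ r₃]) → R = UVᵀ:
  R  [+0.98904 +0.00007 -0.14763]
  R  [+0.00426 +0.99957 +0.02902]
  R  [+0.14757 -0.02933 +0.98862]
t = (+0.15900, +0.10219, +1.04572) m
tr R = 2.977229; θ = arccos((tr R − 1)/2) = 0.151045 rad = 8.654°
axis k = ((R−Rᵀ)₃₂, (R−Rᵀ)₁₃, (R−Rᵀ)₂₁) / (2 sinθ) = (-0.193886, -0.980925, +0.013903)
rvec = θ·k = (-0.029286, -0.148164, +0.002100)

rvec=(-0.0293, -0.1482, 0.0021) tvec=(0.1590, 0.1022, 1.0457)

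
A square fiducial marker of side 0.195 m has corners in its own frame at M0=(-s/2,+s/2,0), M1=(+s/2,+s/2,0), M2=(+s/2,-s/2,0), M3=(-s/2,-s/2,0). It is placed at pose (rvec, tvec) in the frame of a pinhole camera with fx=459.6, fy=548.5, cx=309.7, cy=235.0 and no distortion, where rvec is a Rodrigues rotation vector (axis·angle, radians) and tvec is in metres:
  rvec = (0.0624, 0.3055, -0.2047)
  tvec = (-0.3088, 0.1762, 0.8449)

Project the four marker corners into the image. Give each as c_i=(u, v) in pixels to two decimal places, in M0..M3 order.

c0=(111.01, 416.31) c1=(198.81, 404.56) c2=(174.90, 277.09) c3=(88.15, 297.60)

Intrinsics K: fx=459.6, fy=548.5, cx=309.7, cy=235.0
Marker side s = 0.195 m; corners in marker frame (Z=0):
  M0 = (-0.0975, +0.0975, 0)
  M1 = (+0.0975, +0.0975, 0)
  M2 = (+0.0975, -0.0975, 0)
  M3 = (-0.0975, -0.0975, 0)
rvec = (0.0624, 0.3055, -0.2047), |rvec| = θ = 0.37300 rad = 21.371°
Rodrigues: sinθ=0.36441, 1−cosθ=0.06876; R = I + sinθ·[k]× + (1−cosθ)·[k]×²:
    [+0.93316 +0.20941 +0.29215]
    [-0.19056 +0.97737 -0.09187]
    [-0.30478 +0.03006 +0.95195]
t = (-0.3088, 0.1762, 0.8449) m
M0: Pc = R·M0+t = (-0.37937, +0.29007, +0.87755); u = 459.6·(-0.37937)/0.87755 + 309.7 = 111.0134, v = 548.5·(+0.29007)/0.87755 + 235.0 = 416.3069
M1: Pc = R·M1+t = (-0.19740, +0.25291, +0.81811); u = 459.6·(-0.19740)/0.81811 + 309.7 = 198.8052, v = 548.5·(+0.25291)/0.81811 + 235.0 = 404.5641
M2: Pc = R·M2+t = (-0.23823, +0.06233, +0.81225); u = 459.6·(-0.23823)/0.81225 + 309.7 = 174.8994, v = 548.5·(+0.06233)/0.81225 + 235.0 = 277.0881
M3: Pc = R·M3+t = (-0.42020, +0.09949, +0.87169); u = 459.6·(-0.42020)/0.87169 + 309.7 = 88.1473, v = 548.5·(+0.09949)/0.87169 + 235.0 = 297.6012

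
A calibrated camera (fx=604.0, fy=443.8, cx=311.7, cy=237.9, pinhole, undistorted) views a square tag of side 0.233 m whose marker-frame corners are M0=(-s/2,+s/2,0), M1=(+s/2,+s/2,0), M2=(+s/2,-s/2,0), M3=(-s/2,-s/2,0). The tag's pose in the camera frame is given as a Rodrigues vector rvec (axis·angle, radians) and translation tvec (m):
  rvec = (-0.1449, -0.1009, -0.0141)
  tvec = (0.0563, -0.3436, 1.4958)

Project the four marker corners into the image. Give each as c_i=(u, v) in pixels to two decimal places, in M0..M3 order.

Intrinsics K: fx=604.0, fy=443.8, cx=311.7, cy=237.9
Marker side s = 0.233 m; corners in marker frame (Z=0):
  M0 = (-0.1165, +0.1165, 0)
  M1 = (+0.1165, +0.1165, 0)
  M2 = (+0.1165, -0.1165, 0)
  M3 = (-0.1165, -0.1165, 0)
rvec = (-0.1449, -0.1009, -0.0141), |rvec| = θ = 0.17713 rad = 10.149°
Rodrigues: sinθ=0.17621, 1−cosθ=0.01565; R = I + sinθ·[k]× + (1−cosθ)·[k]×²:
    [+0.99482 +0.02132 -0.09935]
    [-0.00674 +0.98943 +0.14485]
    [+0.10139 -0.14343 +0.98445]
t = (0.0563, -0.3436, 1.4958) m
M0: Pc = R·M0+t = (-0.05711, -0.22755, +1.46728); u = 604.0·(-0.05711)/1.46728 + 311.7 = 288.1894, v = 443.8·(-0.22755)/1.46728 + 237.9 = 169.0751
M1: Pc = R·M1+t = (+0.17468, -0.22912, +1.49090); u = 604.0·(+0.17468)/1.49090 + 311.7 = 382.4672, v = 443.8·(-0.22912)/1.49090 + 237.9 = 169.6985
M2: Pc = R·M2+t = (+0.16971, -0.45965, +1.52432); u = 604.0·(+0.16971)/1.52432 + 311.7 = 378.9476, v = 443.8·(-0.45965)/1.52432 + 237.9 = 104.0739
M3: Pc = R·M3+t = (-0.06208, -0.45808, +1.50070); u = 604.0·(-0.06208)/1.50070 + 311.7 = 286.7139, v = 443.8·(-0.45808)/1.50070 + 237.9 = 102.4313

c0=(288.19, 169.08) c1=(382.47, 169.70) c2=(378.95, 104.07) c3=(286.71, 102.43)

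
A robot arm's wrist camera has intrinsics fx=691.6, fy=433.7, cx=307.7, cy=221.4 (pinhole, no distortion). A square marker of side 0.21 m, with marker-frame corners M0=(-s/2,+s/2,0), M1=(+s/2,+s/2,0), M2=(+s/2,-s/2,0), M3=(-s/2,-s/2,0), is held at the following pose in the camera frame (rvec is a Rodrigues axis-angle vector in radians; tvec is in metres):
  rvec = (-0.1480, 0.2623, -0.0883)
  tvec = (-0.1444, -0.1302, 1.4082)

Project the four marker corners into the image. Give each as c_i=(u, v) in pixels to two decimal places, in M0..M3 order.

c0=(191.48, 216.63) c1=(289.32, 209.36) c2=(282.73, 145.47) c3=(187.35, 154.90)

Intrinsics K: fx=691.6, fy=433.7, cx=307.7, cy=221.4
Marker side s = 0.21 m; corners in marker frame (Z=0):
  M0 = (-0.1050, +0.1050, 0)
  M1 = (+0.1050, +0.1050, 0)
  M2 = (+0.1050, -0.1050, 0)
  M3 = (-0.1050, -0.1050, 0)
rvec = (-0.1480, 0.2623, -0.0883), |rvec| = θ = 0.31385 rad = 17.982°
Rodrigues: sinθ=0.30872, 1−cosθ=0.04885; R = I + sinθ·[k]× + (1−cosθ)·[k]×²:
    [+0.96201 +0.06761 +0.26450]
    [-0.10611 +0.98527 +0.13410]
    [-0.25153 -0.15707 +0.95502]
t = (-0.1444, -0.1302, 1.4082) m
M0: Pc = R·M0+t = (-0.23831, -0.01561, +1.41812); u = 691.6·(-0.23831)/1.41812 + 307.7 = 191.4776, v = 433.7·(-0.01561)/1.41812 + 221.4 = 216.6275
M1: Pc = R·M1+t = (-0.03629, -0.03789, +1.36530); u = 691.6·(-0.03629)/1.36530 + 307.7 = 289.3171, v = 433.7·(-0.03789)/1.36530 + 221.4 = 209.3645
M2: Pc = R·M2+t = (-0.05049, -0.24479, +1.39828); u = 691.6·(-0.05049)/1.39828 + 307.7 = 282.7287, v = 433.7·(-0.24479)/1.39828 + 221.4 = 145.4728
M3: Pc = R·M3+t = (-0.25251, -0.22251, +1.45110); u = 691.6·(-0.25251)/1.45110 + 307.7 = 187.3529, v = 433.7·(-0.22251)/1.45110 + 221.4 = 154.8965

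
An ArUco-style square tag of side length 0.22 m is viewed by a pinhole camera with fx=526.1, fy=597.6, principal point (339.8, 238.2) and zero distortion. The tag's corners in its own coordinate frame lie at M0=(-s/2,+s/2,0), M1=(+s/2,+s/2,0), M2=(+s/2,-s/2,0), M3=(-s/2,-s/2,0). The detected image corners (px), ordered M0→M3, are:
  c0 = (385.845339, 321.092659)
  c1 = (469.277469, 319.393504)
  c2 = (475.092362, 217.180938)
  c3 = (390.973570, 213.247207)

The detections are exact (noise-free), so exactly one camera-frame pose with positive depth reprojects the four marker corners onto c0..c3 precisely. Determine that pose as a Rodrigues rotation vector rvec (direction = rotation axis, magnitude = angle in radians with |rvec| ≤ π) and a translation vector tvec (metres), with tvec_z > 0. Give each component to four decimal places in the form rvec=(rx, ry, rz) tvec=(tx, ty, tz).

Intrinsics K: fx=526.1, fy=597.6, cx=339.8, cy=238.2
Marker side s = 0.22 m; corners in marker frame (Z=0):
  M0 = (-0.1100, +0.1100, 0)
  M1 = (+0.1100, +0.1100, 0)
  M2 = (+0.1100, -0.1100, 0)
  M3 = (-0.1100, -0.1100, 0)
Detected image corners:
  c0 = (385.845339, 321.092659) px
  c1 = (469.277469, 319.393504) px
  c2 = (475.092362, 217.180938) px
  c3 = (390.973570, 213.247207) px
Planar DLT: solve 8×8 A·h = b for H (H[2,2]=1):
  H  [+485.44325 -2.04583 +431.40184]
  H  [+70.11941 +491.28960 +268.05050]
  H  [+0.24322 +0.05314 +1.00000]
B = K⁻¹H; ‖b₁‖=0.803593, ‖b₂‖=0.803593; λ = 2/(‖b₁‖+‖b₂‖) = 1.244412, sign → tz>0 ⇒ λ=+1.244412
r₁ = λ·B[:,0] = (+0.95276,+0.02537,+0.30266); r₂ = λ·B[:,1] = (-0.04755,+0.99668,+0.06613)
r₃ = r₁×r₂ = (-0.29998,-0.07740,+0.95080); SVD([r₁ r₂ r₃]) → R = UVᵀ:
  R  [+0.95276 -0.04755 -0.29998]
  R  [+0.02537 +0.99668 -0.07740]
  R  [+0.30266 +0.06613 +0.95080]
t = (+0.21667, +0.06216, +1.24441) m
tr R = 2.900240; θ = arccos((tr R − 1)/2) = 0.317176 rad = 18.173°
axis k = ((R−Rᵀ)₃₂, (R−Rᵀ)₁₃, (R−Rᵀ)₂₁) / (2 sinθ) = (+0.230098, -0.966119, +0.116912)
rvec = θ·k = (+0.072981, -0.306430, +0.037082)

rvec=(0.0730, -0.3064, 0.0371) tvec=(0.2167, 0.0622, 1.2444)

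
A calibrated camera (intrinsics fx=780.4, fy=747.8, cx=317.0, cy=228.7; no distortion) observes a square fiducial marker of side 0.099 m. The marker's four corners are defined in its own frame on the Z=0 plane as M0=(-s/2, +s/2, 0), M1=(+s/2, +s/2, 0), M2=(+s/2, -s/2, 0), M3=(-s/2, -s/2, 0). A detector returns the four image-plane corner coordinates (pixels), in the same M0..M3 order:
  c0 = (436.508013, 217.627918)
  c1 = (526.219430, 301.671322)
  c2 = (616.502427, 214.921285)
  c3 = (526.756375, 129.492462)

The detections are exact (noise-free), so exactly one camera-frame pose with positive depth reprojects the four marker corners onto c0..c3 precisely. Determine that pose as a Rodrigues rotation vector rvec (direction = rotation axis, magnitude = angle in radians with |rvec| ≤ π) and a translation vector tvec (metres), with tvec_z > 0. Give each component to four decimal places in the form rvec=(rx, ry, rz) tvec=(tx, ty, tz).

Intrinsics K: fx=780.4, fy=747.8, cx=317.0, cy=228.7
Marker side s = 0.099 m; corners in marker frame (Z=0):
  M0 = (-0.0495, +0.0495, 0)
  M1 = (+0.0495, +0.0495, 0)
  M2 = (+0.0495, -0.0495, 0)
  M3 = (-0.0495, -0.0495, 0)
Detected image corners:
  c0 = (436.508013, 217.627918) px
  c1 = (526.219430, 301.671322) px
  c2 = (616.502427, 214.921285) px
  c3 = (526.756375, 129.492462) px
Planar DLT: solve 8×8 A·h = b for H (H[2,2]=1):
  H  [+948.00909 -867.81418 +526.48574]
  H  [+872.97671 +901.26209 +216.27489]
  H  [+0.07912 +0.08350 +1.00000]
B = K⁻¹H; ‖b₁‖=1.646747, ‖b₂‖=1.646747; λ = 2/(‖b₁‖+‖b₂‖) = 0.607258, sign → tz>0 ⇒ λ=+0.607258
r₁ = λ·B[:,0] = (+0.71816,+0.69421,+0.04805); r₂ = λ·B[:,1] = (-0.69587,+0.71637,+0.05070)
r₃ = r₁×r₂ = (+0.00078,-0.06985,+0.99756); SVD([r₁ r₂ r₃]) → R = UVᵀ:
  R  [+0.71816 -0.69587 +0.00078]
  R  [+0.69421 +0.71637 -0.06985]
  R  [+0.04805 +0.05070 +0.99756]
t = (+0.16301, -0.01009, +0.60726) m
tr R = 2.432092; θ = arccos((tr R − 1)/2) = 0.772675 rad = 44.271°
axis k = ((R−Rᵀ)₃₂, (R−Rᵀ)₁₃, (R−Rᵀ)₂₁) / (2 sinθ) = (+0.086351, -0.033859, +0.995689)
rvec = θ·k = (+0.066721, -0.026162, +0.769344)

rvec=(0.0667, -0.0262, 0.7693) tvec=(0.1630, -0.0101, 0.6073)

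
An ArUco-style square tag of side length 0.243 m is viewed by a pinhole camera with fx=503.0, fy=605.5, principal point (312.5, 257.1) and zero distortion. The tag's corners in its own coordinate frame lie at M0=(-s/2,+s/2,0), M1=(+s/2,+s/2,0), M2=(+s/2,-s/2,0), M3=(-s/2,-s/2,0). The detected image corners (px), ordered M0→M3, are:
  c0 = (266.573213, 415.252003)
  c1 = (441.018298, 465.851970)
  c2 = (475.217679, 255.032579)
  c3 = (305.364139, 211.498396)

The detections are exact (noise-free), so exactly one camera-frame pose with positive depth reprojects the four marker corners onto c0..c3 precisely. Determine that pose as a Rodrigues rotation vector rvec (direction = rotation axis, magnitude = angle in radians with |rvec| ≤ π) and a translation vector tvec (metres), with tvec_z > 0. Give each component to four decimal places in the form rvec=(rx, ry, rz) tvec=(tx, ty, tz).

Intrinsics K: fx=503.0, fy=605.5, cx=312.5, cy=257.1
Marker side s = 0.243 m; corners in marker frame (Z=0):
  M0 = (-0.1215, +0.1215, 0)
  M1 = (+0.1215, +0.1215, 0)
  M2 = (+0.1215, -0.1215, 0)
  M3 = (-0.1215, -0.1215, 0)
Detected image corners:
  c0 = (266.573213, 415.252003) px
  c1 = (441.018298, 465.851970) px
  c2 = (475.217679, 255.032579) px
  c3 = (305.364139, 211.498396) px
Planar DLT: solve 8×8 A·h = b for H (H[2,2]=1):
  H  [+667.33516 -199.82824 +371.18744]
  H  [+156.37788 +807.99651 +334.91807]
  H  [-0.11006 -0.13309 +1.00000]
B = K⁻¹H; ‖b₁‖=1.432269, ‖b₂‖=1.432269; λ = 2/(‖b₁‖+‖b₂‖) = 0.698193, sign → tz>0 ⇒ λ=+0.698193
r₁ = λ·B[:,0] = (+0.97404,+0.21294,-0.07684); r₂ = λ·B[:,1] = (-0.21964,+0.97114,-0.09292)
r₃ = r₁×r₂ = (+0.05484,+0.10739,+0.99270); SVD([r₁ r₂ r₃]) → R = UVᵀ:
  R  [+0.97404 -0.21964 +0.05484]
  R  [+0.21294 +0.97114 +0.10739]
  R  [-0.07684 -0.09292 +0.99270]
t = (+0.08146, +0.08973, +0.69819) m
tr R = 2.937887; θ = arccos((tr R − 1)/2) = 0.249874 rad = 14.317°
axis k = ((R−Rᵀ)₃₂, (R−Rᵀ)₁₃, (R−Rᵀ)₂₁) / (2 sinθ) = (-0.405029, +0.266245, +0.874680)
rvec = θ·k = (-0.101206, +0.066528, +0.218560)

rvec=(-0.1012, 0.0665, 0.2186) tvec=(0.0815, 0.0897, 0.6982)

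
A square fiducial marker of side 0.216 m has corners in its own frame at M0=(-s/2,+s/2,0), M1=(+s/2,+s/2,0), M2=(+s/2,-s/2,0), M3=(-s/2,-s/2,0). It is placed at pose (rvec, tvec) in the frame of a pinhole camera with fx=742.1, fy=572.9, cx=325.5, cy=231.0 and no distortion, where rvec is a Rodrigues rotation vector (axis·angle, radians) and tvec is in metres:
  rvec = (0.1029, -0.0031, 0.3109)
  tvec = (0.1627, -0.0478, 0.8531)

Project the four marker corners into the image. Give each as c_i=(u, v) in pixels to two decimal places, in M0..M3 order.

Intrinsics K: fx=742.1, fy=572.9, cx=325.5, cy=231.0
Marker side s = 0.216 m; corners in marker frame (Z=0):
  M0 = (-0.1080, +0.1080, 0)
  M1 = (+0.1080, +0.1080, 0)
  M2 = (+0.1080, -0.1080, 0)
  M3 = (-0.1080, -0.1080, 0)
rvec = (0.1029, -0.0031, 0.3109), |rvec| = θ = 0.32750 rad = 18.764°
Rodrigues: sinθ=0.32168, 1−cosθ=0.05315; R = I + sinθ·[k]× + (1−cosθ)·[k]×²:
    [+0.95210 -0.30553 +0.01281]
    [+0.30521 +0.94685 -0.10155]
    [+0.01890 +0.10059 +0.99475]
t = (0.1627, -0.0478, 0.8531) m
M0: Pc = R·M0+t = (+0.02688, +0.02150, +0.86192); u = 742.1·(+0.02688)/0.86192 + 325.5 = 348.6400, v = 572.9·(+0.02150)/0.86192 + 231.0 = 245.2886
M1: Pc = R·M1+t = (+0.23253, +0.08742, +0.86601); u = 742.1·(+0.23253)/0.86601 + 325.5 = 524.7597, v = 572.9·(+0.08742)/0.86601 + 231.0 = 288.8343
M2: Pc = R·M2+t = (+0.29852, -0.11710, +0.84428); u = 742.1·(+0.29852)/0.84428 + 325.5 = 587.8954, v = 572.9·(-0.11710)/0.84428 + 231.0 = 151.5416
M3: Pc = R·M3+t = (+0.09287, -0.18302, +0.84019); u = 742.1·(+0.09287)/0.84019 + 325.5 = 407.5279, v = 572.9·(-0.18302)/0.84019 + 231.0 = 106.2027

c0=(348.64, 245.29) c1=(524.76, 288.83) c2=(587.90, 151.54) c3=(407.53, 106.20)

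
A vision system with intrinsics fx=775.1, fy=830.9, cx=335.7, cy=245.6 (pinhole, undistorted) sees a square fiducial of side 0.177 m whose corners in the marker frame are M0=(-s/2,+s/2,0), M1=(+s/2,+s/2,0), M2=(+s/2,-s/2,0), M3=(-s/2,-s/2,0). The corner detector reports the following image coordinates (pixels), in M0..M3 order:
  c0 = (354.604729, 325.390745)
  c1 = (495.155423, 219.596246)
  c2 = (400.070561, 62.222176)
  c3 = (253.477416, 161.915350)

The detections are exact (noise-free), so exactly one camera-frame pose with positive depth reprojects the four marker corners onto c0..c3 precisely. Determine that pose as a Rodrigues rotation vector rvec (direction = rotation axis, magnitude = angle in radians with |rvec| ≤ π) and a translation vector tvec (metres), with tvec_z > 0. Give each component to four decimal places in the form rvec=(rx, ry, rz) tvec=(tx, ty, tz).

Intrinsics K: fx=775.1, fy=830.9, cx=335.7, cy=245.6
Marker side s = 0.177 m; corners in marker frame (Z=0):
  M0 = (-0.0885, +0.0885, 0)
  M1 = (+0.0885, +0.0885, 0)
  M2 = (+0.0885, -0.0885, 0)
  M3 = (-0.0885, -0.0885, 0)
Detected image corners:
  c0 = (354.604729, 325.390745) px
  c1 = (495.155423, 219.596246) px
  c2 = (400.070561, 62.222176) px
  c3 = (253.477416, 161.915350) px
Planar DLT: solve 8×8 A·h = b for H (H[2,2]=1):
  H  [+907.02736 +577.66215 +377.72417]
  H  [-531.46364 +918.12931 +191.56912]
  H  [+0.25539 +0.06326 +1.00000]
B = K⁻¹H; ‖b₁‖=1.303593, ‖b₂‖=1.303593; λ = 2/(‖b₁‖+‖b₂‖) = 0.767111, sign → tz>0 ⇒ λ=+0.767111
r₁ = λ·B[:,0] = (+0.81283,-0.54857,+0.19591); r₂ = λ·B[:,1] = (+0.55069,+0.83330,+0.04853)
r₃ = r₁×r₂ = (-0.18988,+0.06844,+0.97942); SVD([r₁ r₂ r₃]) → R = UVᵀ:
  R  [+0.81283 +0.55069 -0.18988]
  R  [-0.54857 +0.83330 +0.06844]
  R  [+0.19591 +0.04853 +0.97942]
t = (+0.04159, -0.04988, +0.76711) m
tr R = 2.625546; θ = arccos((tr R − 1)/2) = 0.621900 rad = 35.632°
axis k = ((R−Rᵀ)₃₂, (R−Rᵀ)₁₃, (R−Rᵀ)₂₁) / (2 sinθ) = (-0.017087, -0.331102, -0.943440)
rvec = θ·k = (-0.010626, -0.205912, -0.586725)

rvec=(-0.0106, -0.2059, -0.5867) tvec=(0.0416, -0.0499, 0.7671)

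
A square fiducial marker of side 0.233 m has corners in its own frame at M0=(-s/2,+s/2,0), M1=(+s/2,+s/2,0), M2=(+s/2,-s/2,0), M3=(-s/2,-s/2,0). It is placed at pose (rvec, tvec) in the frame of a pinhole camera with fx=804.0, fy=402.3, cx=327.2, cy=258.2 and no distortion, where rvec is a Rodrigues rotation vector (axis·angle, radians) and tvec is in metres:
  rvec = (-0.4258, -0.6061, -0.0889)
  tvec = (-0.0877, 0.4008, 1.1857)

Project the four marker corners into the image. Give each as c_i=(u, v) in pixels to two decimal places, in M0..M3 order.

Intrinsics K: fx=804.0, fy=402.3, cx=327.2, cy=258.2
Marker side s = 0.233 m; corners in marker frame (Z=0):
  M0 = (-0.1165, +0.1165, 0)
  M1 = (+0.1165, +0.1165, 0)
  M2 = (+0.1165, -0.1165, 0)
  M3 = (-0.1165, -0.1165, 0)
rvec = (-0.4258, -0.6061, -0.0889), |rvec| = θ = 0.74603 rad = 42.745°
Rodrigues: sinθ=0.67873, 1−cosθ=0.26561; R = I + sinθ·[k]× + (1−cosθ)·[k]×²:
    [+0.82091 +0.20404 -0.53336]
    [+0.04228 +0.90970 +0.41310]
    [+0.56949 -0.36167 +0.73816]
t = (-0.0877, 0.4008, 1.1857) m
M0: Pc = R·M0+t = (-0.15957, +0.50185, +1.07722); u = 804.0·(-0.15957)/1.07722 + 327.2 = 208.1060, v = 402.3·(+0.50185)/1.07722 + 258.2 = 445.6232
M1: Pc = R·M1+t = (+0.03171, +0.51171, +1.20991); u = 804.0·(+0.03171)/1.20991 + 327.2 = 348.2699, v = 402.3·(+0.51171)/1.20991 + 258.2 = 428.3444
M2: Pc = R·M2+t = (-0.01583, +0.29975, +1.29418); u = 804.0·(-0.01583)/1.29418 + 327.2 = 317.3627, v = 402.3·(+0.29975)/1.29418 + 258.2 = 351.3769
M3: Pc = R·M3+t = (-0.20711, +0.28989, +1.16149); u = 804.0·(-0.20711)/1.16149 + 327.2 = 183.8373, v = 402.3·(+0.28989)/1.16149 + 258.2 = 358.6091

c0=(208.11, 445.62) c1=(348.27, 428.34) c2=(317.36, 351.38) c3=(183.84, 358.61)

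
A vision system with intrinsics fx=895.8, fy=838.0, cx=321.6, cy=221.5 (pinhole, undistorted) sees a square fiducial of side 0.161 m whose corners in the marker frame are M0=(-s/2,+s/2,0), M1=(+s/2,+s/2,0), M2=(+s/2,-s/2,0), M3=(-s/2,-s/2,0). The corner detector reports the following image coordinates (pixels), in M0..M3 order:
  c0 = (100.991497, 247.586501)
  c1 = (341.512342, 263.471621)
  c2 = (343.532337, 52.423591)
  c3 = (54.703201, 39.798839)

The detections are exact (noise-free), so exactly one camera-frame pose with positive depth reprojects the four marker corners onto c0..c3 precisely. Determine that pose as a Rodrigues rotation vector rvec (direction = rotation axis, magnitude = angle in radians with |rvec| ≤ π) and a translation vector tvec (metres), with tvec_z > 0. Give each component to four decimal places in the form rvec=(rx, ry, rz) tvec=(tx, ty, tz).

rvec=(0.6677, 0.1130, 0.0316) tvec=(-0.0676, -0.0393, 0.5395)

Intrinsics K: fx=895.8, fy=838.0, cx=321.6, cy=221.5
Marker side s = 0.161 m; corners in marker frame (Z=0):
  M0 = (-0.0805, +0.0805, 0)
  M1 = (+0.0805, +0.0805, 0)
  M2 = (+0.0805, -0.0805, 0)
  M3 = (-0.0805, -0.0805, 0)
Detected image corners:
  c0 = (100.991497, 247.586501) px
  c1 = (341.512342, 263.471621) px
  c2 = (343.532337, 52.423591) px
  c3 = (54.703201, 39.798839) px
Planar DLT: solve 8×8 A·h = b for H (H[2,2]=1):
  H  [+1593.32257 +380.94283 +209.34500]
  H  [+63.10306 +1473.77372 +160.39877]
  H  [-0.17486 +1.14828 +1.00000]
B = K⁻¹H; ‖b₁‖=1.853708, ‖b₂‖=1.853708; λ = 2/(‖b₁‖+‖b₂‖) = 0.539459, sign → tz>0 ⇒ λ=+0.539459
r₁ = λ·B[:,0] = (+0.99338,+0.06556,-0.09433); r₂ = λ·B[:,1] = (+0.00702,+0.78500,+0.61945)
r₃ = r₁×r₂ = (+0.11466,-0.61601,+0.77935); SVD([r₁ r₂ r₃]) → R = UVᵀ:
  R  [+0.99338 +0.00702 +0.11466]
  R  [+0.06556 +0.78500 -0.61601]
  R  [-0.09433 +0.61945 +0.77935]
t = (-0.06760, -0.03933, +0.53946) m
tr R = 2.557729; θ = arccos((tr R − 1)/2) = 0.677943 rad = 38.843°
axis k = ((R−Rᵀ)₃₂, (R−Rᵀ)₁₃, (R−Rᵀ)₂₁) / (2 sinθ) = (+0.984918, +0.166608, +0.046666)
rvec = θ·k = (+0.667718, +0.112951, +0.031637)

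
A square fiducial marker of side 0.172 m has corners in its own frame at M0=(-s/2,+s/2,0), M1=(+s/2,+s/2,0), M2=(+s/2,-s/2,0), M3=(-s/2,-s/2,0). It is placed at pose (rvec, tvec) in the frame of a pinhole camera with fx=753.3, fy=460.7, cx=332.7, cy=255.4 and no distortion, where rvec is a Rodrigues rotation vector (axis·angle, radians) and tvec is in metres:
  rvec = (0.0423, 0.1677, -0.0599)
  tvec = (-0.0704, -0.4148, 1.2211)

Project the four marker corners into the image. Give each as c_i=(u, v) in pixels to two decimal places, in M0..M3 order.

Intrinsics K: fx=753.3, fy=460.7, cx=332.7, cy=255.4
Marker side s = 0.172 m; corners in marker frame (Z=0):
  M0 = (-0.0860, +0.0860, 0)
  M1 = (+0.0860, +0.0860, 0)
  M2 = (+0.0860, -0.0860, 0)
  M3 = (-0.0860, -0.0860, 0)
rvec = (0.0423, 0.1677, -0.0599), |rvec| = θ = 0.18303 rad = 10.487°
Rodrigues: sinθ=0.18201, 1−cosθ=0.01670; R = I + sinθ·[k]× + (1−cosθ)·[k]×²:
    [+0.98419 +0.06310 +0.16550]
    [-0.05603 +0.99732 -0.04707]
    [-0.16803 +0.03706 +0.98509]
t = (-0.0704, -0.4148, 1.2211) m
M0: Pc = R·M0+t = (-0.14961, -0.32421, +1.23874); u = 753.3·(-0.14961)/1.23874 + 332.7 = 241.7172, v = 460.7·(-0.32421)/1.23874 + 255.4 = 134.8220
M1: Pc = R·M1+t = (+0.01967, -0.33385, +1.20984); u = 753.3·(+0.01967)/1.20984 + 332.7 = 344.9456, v = 460.7·(-0.33385)/1.20984 + 255.4 = 128.2718
M2: Pc = R·M2+t = (+0.00881, -0.50539, +1.20346); u = 753.3·(+0.00881)/1.20346 + 332.7 = 338.2167, v = 460.7·(-0.50539)/1.20346 + 255.4 = 61.9314
M3: Pc = R·M3+t = (-0.16047, -0.49575, +1.23236); u = 753.3·(-0.16047)/1.23236 + 332.7 = 234.6122, v = 460.7·(-0.49575)/1.23236 + 255.4 = 70.0712

c0=(241.72, 134.82) c1=(344.95, 128.27) c2=(338.22, 61.93) c3=(234.61, 70.07)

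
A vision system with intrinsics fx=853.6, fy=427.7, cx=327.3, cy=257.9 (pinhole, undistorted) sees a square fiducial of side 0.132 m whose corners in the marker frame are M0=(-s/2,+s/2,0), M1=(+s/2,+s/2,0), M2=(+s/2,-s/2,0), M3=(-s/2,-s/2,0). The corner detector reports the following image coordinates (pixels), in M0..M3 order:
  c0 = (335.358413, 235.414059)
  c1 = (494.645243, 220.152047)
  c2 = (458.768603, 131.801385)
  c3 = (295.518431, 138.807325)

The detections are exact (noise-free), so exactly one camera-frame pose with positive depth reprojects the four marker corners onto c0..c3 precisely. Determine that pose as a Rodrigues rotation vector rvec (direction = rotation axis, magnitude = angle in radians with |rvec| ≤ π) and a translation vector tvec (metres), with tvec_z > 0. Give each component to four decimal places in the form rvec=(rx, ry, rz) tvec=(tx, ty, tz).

Intrinsics K: fx=853.6, fy=427.7, cx=327.3, cy=257.9
Marker side s = 0.132 m; corners in marker frame (Z=0):
  M0 = (-0.0660, +0.0660, 0)
  M1 = (+0.0660, +0.0660, 0)
  M2 = (+0.0660, -0.0660, 0)
  M3 = (-0.0660, -0.0660, 0)
Detected image corners:
  c0 = (335.358413, 235.414059) px
  c1 = (494.645243, 220.152047) px
  c2 = (458.768603, 131.801385) px
  c3 = (295.518431, 138.807325) px
Planar DLT: solve 8×8 A·h = b for H (H[2,2]=1):
  H  [+1490.85119 +296.69071 +399.72239]
  H  [+38.96257 +704.03327 +181.37538]
  H  [+0.67954 +0.02666 +1.00000]
B = K⁻¹H; ‖b₁‖=1.664774, ‖b₂‖=1.664774; λ = 2/(‖b₁‖+‖b₂‖) = 0.600682, sign → tz>0 ⇒ λ=+0.600682
r₁ = λ·B[:,0] = (+0.89261,-0.19141,+0.40819); r₂ = λ·B[:,1] = (+0.20264,+0.97912,+0.01601)
r₃ = r₁×r₂ = (-0.40273,+0.06842,+0.91276); SVD([r₁ r₂ r₃]) → R = UVᵀ:
  R  [+0.89261 +0.20264 -0.40273]
  R  [-0.19141 +0.97912 +0.06842]
  R  [+0.40819 +0.01601 +0.91276]
t = (+0.05096, -0.10747, +0.60068) m
tr R = 2.784486; θ = arccos((tr R − 1)/2) = 0.468508 rad = 26.844°
axis k = ((R−Rᵀ)₃₂, (R−Rᵀ)₁₃, (R−Rᵀ)₂₁) / (2 sinθ) = (-0.058032, -0.897913, -0.436330)
rvec = θ·k = (-0.027188, -0.420680, -0.204424)

rvec=(-0.0272, -0.4207, -0.2044) tvec=(0.0510, -0.1075, 0.6007)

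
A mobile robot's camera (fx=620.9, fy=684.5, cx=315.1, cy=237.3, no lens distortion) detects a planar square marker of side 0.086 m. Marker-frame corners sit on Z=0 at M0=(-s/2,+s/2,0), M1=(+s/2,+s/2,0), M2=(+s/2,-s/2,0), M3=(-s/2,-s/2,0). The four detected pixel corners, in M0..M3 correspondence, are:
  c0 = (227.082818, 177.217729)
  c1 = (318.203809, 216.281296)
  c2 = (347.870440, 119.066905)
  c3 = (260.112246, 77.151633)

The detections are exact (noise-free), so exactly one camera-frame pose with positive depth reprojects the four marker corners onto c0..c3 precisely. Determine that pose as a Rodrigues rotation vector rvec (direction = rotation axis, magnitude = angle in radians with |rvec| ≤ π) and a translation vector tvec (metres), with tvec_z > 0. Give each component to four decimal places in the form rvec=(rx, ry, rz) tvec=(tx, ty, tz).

rvec=(-0.1106, -0.2745, 0.3408) tvec=(-0.0227, -0.0720, 0.5473)

Intrinsics K: fx=620.9, fy=684.5, cx=315.1, cy=237.3
Marker side s = 0.086 m; corners in marker frame (Z=0):
  M0 = (-0.0430, +0.0430, 0)
  M1 = (+0.0430, +0.0430, 0)
  M2 = (+0.0430, -0.0430, 0)
  M3 = (-0.0430, -0.0430, 0)
Detected image corners:
  c0 = (227.082818, 177.217729) px
  c1 = (318.203809, 216.281296) px
  c2 = (347.870440, 119.066905) px
  c3 = (260.112246, 77.151633) px
Planar DLT: solve 8×8 A·h = b for H (H[2,2]=1):
  H  [+1169.72520 -444.63127 +289.37231]
  H  [+537.46293 +1105.49589 +147.22968]
  H  [+0.45077 -0.27920 +1.00000]
B = K⁻¹H; ‖b₁‖=1.827096, ‖b₂‖=1.827096; λ = 2/(‖b₁‖+‖b₂‖) = 0.547316, sign → tz>0 ⇒ λ=+0.547316
r₁ = λ·B[:,0] = (+0.90590,+0.34422,+0.24671); r₂ = λ·B[:,1] = (-0.31439,+0.93691,-0.15281)
r₃ = r₁×r₂ = (-0.28375,+0.06087,+0.95696); SVD([r₁ r₂ r₃]) → R = UVᵀ:
  R  [+0.90590 -0.31439 -0.28375]
  R  [+0.34422 +0.93691 +0.06087]
  R  [+0.24671 -0.15281 +0.95696]
t = (-0.02268, -0.07202, +0.54732) m
tr R = 2.799775; θ = arccos((tr R − 1)/2) = 0.451285 rad = 25.857°
axis k = ((R−Rᵀ)₃₂, (R−Rᵀ)₁₃, (R−Rᵀ)₂₁) / (2 sinθ) = (-0.244975, -0.608159, +0.755070)
rvec = θ·k = (-0.110553, -0.274453, +0.340752)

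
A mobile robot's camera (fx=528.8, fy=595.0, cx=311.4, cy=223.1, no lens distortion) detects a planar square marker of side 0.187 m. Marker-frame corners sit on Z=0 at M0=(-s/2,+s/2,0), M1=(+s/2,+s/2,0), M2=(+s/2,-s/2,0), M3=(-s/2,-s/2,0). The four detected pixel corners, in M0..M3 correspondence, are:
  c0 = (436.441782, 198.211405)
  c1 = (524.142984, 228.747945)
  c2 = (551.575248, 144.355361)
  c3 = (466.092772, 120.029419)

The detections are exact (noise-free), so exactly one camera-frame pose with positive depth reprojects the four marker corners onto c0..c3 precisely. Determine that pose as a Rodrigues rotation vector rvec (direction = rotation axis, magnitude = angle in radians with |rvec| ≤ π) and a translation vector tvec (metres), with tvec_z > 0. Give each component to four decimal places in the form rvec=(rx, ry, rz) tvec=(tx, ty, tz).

rvec=(-0.3658, 0.3243, 0.3962) tvec=(0.3945, -0.0993, 1.1452)

Intrinsics K: fx=528.8, fy=595.0, cx=311.4, cy=223.1
Marker side s = 0.187 m; corners in marker frame (Z=0):
  M0 = (-0.0935, +0.0935, 0)
  M1 = (+0.0935, +0.0935, 0)
  M2 = (+0.0935, -0.0935, 0)
  M3 = (-0.0935, -0.0935, 0)
Detected image corners:
  c0 = (436.441782, 198.211405) px
  c1 = (524.142984, 228.747945) px
  c2 = (551.575248, 144.355361) px
  c3 = (466.092772, 120.029419) px
Planar DLT: solve 8×8 A·h = b for H (H[2,2]=1):
  H  [+301.66252 -273.72813 +493.56946]
  H  [+89.95570 +391.92755 +171.48876]
  H  [-0.32607 -0.24450 +1.00000]
B = K⁻¹H; ‖b₁‖=0.873193, ‖b₂‖=0.873193; λ = 2/(‖b₁‖+‖b₂‖) = 1.145222, sign → tz>0 ⇒ λ=+1.145222
r₁ = λ·B[:,0] = (+0.87321,+0.31316,-0.37342); r₂ = λ·B[:,1] = (-0.42793,+0.85935,-0.28000)
r₃ = r₁×r₂ = (+0.23321,+0.40429,+0.88440); SVD([r₁ r₂ r₃]) → R = UVᵀ:
  R  [+0.87321 -0.42793 +0.23321]
  R  [+0.31316 +0.85935 +0.40429]
  R  [-0.37342 -0.28000 +0.88440]
t = (+0.39452, -0.09934, +1.14522) m
tr R = 2.616954; θ = arccos((tr R − 1)/2) = 0.629237 rad = 36.053°
axis k = ((R−Rᵀ)₃₂, (R−Rᵀ)₁₃, (R−Rᵀ)₂₁) / (2 sinθ) = (-0.581361, +0.515377, +0.629607)
rvec = θ·k = (-0.365814, +0.324294, +0.396172)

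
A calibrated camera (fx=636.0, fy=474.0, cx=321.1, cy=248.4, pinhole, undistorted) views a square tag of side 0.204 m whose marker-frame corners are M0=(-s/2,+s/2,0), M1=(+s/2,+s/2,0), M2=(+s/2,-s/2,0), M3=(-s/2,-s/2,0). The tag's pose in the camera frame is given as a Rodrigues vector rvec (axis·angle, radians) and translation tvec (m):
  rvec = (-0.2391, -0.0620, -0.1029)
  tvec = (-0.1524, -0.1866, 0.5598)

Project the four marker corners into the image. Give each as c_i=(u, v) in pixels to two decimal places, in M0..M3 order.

c0=(29.24, 178.07) c1=(274.28, 163.24) c2=(254.11, 12.00) c3=(28.77, 21.68)

Intrinsics K: fx=636.0, fy=474.0, cx=321.1, cy=248.4
Marker side s = 0.204 m; corners in marker frame (Z=0):
  M0 = (-0.1020, +0.1020, 0)
  M1 = (+0.1020, +0.1020, 0)
  M2 = (+0.1020, -0.1020, 0)
  M3 = (-0.1020, -0.1020, 0)
rvec = (-0.2391, -0.0620, -0.1029), |rvec| = θ = 0.26758 rad = 15.331°
Rodrigues: sinθ=0.26440, 1−cosθ=0.03559; R = I + sinθ·[k]× + (1−cosθ)·[k]×²:
    [+0.99283 +0.10904 -0.04903]
    [-0.09431 +0.96632 +0.23943]
    [+0.07349 -0.23309 +0.96968]
t = (-0.1524, -0.1866, 0.5598) m
M0: Pc = R·M0+t = (-0.24255, -0.07842, +0.52853); u = 636.0·(-0.24255)/0.52853 + 321.1 = 29.2350, v = 474.0·(-0.07842)/0.52853 + 248.4 = 178.0747
M1: Pc = R·M1+t = (-0.04001, -0.09765, +0.54352); u = 636.0·(-0.04001)/0.54352 + 321.1 = 274.2834, v = 474.0·(-0.09765)/0.54352 + 248.4 = 163.2364
M2: Pc = R·M2+t = (-0.06225, -0.29478, +0.59107); u = 636.0·(-0.06225)/0.59107 + 321.1 = 254.1137, v = 474.0·(-0.29478)/0.59107 + 248.4 = 12.0023
M3: Pc = R·M3+t = (-0.26479, -0.27555, +0.57608); u = 636.0·(-0.26479)/0.57608 + 321.1 = 28.7667, v = 474.0·(-0.27555)/0.57608 + 248.4 = 21.6800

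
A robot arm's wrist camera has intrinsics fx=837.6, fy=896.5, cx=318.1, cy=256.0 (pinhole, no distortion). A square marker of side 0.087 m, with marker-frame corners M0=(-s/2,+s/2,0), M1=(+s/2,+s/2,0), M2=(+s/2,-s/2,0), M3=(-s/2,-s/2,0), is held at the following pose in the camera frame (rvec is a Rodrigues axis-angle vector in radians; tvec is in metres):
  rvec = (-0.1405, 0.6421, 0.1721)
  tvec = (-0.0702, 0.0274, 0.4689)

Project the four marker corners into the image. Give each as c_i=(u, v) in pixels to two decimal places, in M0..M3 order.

Intrinsics K: fx=837.6, fy=896.5, cx=318.1, cy=256.0
Marker side s = 0.087 m; corners in marker frame (Z=0):
  M0 = (-0.0435, +0.0435, 0)
  M1 = (+0.0435, +0.0435, 0)
  M2 = (+0.0435, -0.0435, 0)
  M3 = (-0.0435, -0.0435, 0)
rvec = (-0.1405, 0.6421, 0.1721), |rvec| = θ = 0.67945 rad = 38.930°
Rodrigues: sinθ=0.62836, 1−cosθ=0.22208; R = I + sinθ·[k]× + (1−cosθ)·[k]×²:
    [+0.78742 -0.20256 +0.58219]
    [+0.11576 +0.97626 +0.18310]
    [-0.60546 -0.07678 +0.79217]
t = (-0.0702, 0.0274, 0.4689) m
M0: Pc = R·M0+t = (-0.11326, +0.06483, +0.49190); u = 837.6·(-0.11326)/0.49190 + 318.1 = 125.2350, v = 896.5·(+0.06483)/0.49190 + 256.0 = 374.1576
M1: Pc = R·M1+t = (-0.04476, +0.07490, +0.43922); u = 837.6·(-0.04476)/0.43922 + 318.1 = 232.7448, v = 896.5·(+0.07490)/0.43922 + 256.0 = 408.8844
M2: Pc = R·M2+t = (-0.02714, -0.01003, +0.44590); u = 837.6·(-0.02714)/0.44590 + 318.1 = 267.1265, v = 896.5·(-0.01003)/0.44590 + 256.0 = 235.8314
M3: Pc = R·M3+t = (-0.09564, -0.02010, +0.49858); u = 837.6·(-0.09564)/0.49858 + 318.1 = 157.4246, v = 896.5·(-0.02010)/0.49858 + 256.0 = 219.8529

c0=(125.23, 374.16) c1=(232.74, 408.88) c2=(267.13, 235.83) c3=(157.42, 219.85)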